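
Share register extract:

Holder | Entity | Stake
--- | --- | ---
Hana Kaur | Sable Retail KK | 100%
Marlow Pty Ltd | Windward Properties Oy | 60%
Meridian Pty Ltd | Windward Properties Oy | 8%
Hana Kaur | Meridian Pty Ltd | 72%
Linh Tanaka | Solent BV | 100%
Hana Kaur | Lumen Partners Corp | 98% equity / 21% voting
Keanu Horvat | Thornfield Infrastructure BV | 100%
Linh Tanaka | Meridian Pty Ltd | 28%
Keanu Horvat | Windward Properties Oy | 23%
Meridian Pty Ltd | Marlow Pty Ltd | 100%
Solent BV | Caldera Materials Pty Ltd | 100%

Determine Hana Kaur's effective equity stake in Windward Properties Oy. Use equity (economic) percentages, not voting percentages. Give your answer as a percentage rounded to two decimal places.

Hana reaches Windward along 2 paths.
Via Meridian: 72% × 8% = 5.76%.
Via Meridian → Marlow: 72% × 100% × 60% = 43.2%.
Total: 5.76% + 43.2% = 48.96%.

48.96%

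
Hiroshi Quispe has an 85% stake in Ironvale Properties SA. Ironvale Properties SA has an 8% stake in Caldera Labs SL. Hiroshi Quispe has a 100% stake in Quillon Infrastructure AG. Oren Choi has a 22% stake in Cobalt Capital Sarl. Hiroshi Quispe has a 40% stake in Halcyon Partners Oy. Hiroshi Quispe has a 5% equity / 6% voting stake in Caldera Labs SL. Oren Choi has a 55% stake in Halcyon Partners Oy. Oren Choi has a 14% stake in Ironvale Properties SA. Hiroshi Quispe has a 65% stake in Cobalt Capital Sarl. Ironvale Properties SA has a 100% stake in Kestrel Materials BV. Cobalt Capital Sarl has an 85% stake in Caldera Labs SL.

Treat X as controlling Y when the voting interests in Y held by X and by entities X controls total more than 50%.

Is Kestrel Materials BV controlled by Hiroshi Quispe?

Yes

Hiroshi holds 85% of Ironvale, so Hiroshi controls Ironvale.
Ironvale holds 100% of Kestrel, so Hiroshi controls Kestrel.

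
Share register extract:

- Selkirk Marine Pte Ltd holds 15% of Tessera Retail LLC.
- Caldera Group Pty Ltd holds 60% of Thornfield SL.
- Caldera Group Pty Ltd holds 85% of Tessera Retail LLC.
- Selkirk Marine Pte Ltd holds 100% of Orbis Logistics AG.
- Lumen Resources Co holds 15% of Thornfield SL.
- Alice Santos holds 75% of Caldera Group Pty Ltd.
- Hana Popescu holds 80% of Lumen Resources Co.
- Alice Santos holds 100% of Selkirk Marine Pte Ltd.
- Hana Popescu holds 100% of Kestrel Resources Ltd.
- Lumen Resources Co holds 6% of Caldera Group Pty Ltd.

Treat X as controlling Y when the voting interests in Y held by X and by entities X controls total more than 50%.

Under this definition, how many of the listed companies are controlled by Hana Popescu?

Hana holds 80% of Lumen, so Hana controls Lumen.
Hana holds 100% of Kestrel, so Hana controls Kestrel.
No other company's threshold is met.
Hana controls 2 companies.

2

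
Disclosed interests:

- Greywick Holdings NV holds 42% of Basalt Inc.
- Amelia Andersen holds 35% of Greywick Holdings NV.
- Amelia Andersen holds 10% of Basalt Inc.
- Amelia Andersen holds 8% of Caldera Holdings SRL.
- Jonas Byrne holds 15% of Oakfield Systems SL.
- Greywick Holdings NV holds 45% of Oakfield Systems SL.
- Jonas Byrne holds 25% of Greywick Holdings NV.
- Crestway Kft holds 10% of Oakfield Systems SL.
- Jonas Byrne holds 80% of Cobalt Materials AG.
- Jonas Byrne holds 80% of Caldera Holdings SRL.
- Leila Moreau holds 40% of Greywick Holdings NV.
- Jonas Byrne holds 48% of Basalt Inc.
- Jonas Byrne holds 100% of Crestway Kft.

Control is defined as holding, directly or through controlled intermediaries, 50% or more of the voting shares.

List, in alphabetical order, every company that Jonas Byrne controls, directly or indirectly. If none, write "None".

Jonas holds 100% of Crestway, so Jonas controls Crestway.
Jonas holds 80% of Caldera, so Jonas controls Caldera.
Jonas holds 80% of Cobalt, so Jonas controls Cobalt.
No other company's threshold is met.

Caldera Holdings SRL, Cobalt Materials AG, Crestway Kft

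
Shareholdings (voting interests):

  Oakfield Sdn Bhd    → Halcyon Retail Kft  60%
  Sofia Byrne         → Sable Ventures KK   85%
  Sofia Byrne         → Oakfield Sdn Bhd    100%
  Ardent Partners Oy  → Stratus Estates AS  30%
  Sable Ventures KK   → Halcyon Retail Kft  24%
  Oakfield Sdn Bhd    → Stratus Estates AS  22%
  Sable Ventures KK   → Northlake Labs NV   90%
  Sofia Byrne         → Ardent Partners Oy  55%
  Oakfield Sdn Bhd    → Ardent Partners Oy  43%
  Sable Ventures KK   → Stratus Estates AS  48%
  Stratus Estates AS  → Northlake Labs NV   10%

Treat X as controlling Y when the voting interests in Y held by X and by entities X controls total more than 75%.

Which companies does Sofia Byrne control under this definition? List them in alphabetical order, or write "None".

Ardent Partners Oy, Halcyon Retail Kft, Northlake Labs NV, Oakfield Sdn Bhd, Sable Ventures KK, Stratus Estates AS

Sofia holds 100% of Oakfield, so Sofia controls Oakfield.
Sofia holds 85% of Sable, so Sofia controls Sable.
Sofia and Oakfield together hold 55% + 43% = 98% of Ardent, so Sofia controls Ardent.
Oakfield and Sable and Ardent together hold 22% + 48% + 30% = 100% of Stratus, so Sofia controls Stratus.
Sable and Oakfield together hold 24% + 60% = 84% of Halcyon, so Sofia controls Halcyon.
Sable and Stratus together hold 90% + 10% = 100% of Northlake, so Sofia controls Northlake.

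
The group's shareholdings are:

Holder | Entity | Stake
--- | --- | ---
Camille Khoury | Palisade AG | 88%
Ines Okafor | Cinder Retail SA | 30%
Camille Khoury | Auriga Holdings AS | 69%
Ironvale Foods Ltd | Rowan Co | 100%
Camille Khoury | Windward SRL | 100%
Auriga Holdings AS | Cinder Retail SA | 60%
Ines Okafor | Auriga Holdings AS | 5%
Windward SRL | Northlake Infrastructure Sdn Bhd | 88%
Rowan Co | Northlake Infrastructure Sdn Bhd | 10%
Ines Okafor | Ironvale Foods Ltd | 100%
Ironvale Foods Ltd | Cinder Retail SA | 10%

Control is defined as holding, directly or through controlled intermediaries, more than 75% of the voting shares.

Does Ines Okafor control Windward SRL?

Ines holds 100% of Ironvale, so Ines controls Ironvale.
Ironvale holds 100% of Rowan, so Ines controls Rowan.
Neither Ines nor any entity Ines controls holds any voting interest in Windward.
So Ines does not control Windward.

No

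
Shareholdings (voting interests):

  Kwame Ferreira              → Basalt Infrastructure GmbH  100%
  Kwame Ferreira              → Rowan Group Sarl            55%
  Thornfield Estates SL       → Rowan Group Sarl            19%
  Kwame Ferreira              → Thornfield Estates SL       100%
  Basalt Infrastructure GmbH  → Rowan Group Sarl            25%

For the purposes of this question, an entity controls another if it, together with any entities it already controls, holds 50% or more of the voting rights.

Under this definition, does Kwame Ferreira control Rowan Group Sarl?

Kwame holds 100% of Basalt, so Kwame controls Basalt.
Kwame holds 100% of Thornfield, so Kwame controls Thornfield.
Kwame and Thornfield and Basalt together hold 55% + 19% + 25% = 99% of Rowan, so Kwame controls Rowan.

Yes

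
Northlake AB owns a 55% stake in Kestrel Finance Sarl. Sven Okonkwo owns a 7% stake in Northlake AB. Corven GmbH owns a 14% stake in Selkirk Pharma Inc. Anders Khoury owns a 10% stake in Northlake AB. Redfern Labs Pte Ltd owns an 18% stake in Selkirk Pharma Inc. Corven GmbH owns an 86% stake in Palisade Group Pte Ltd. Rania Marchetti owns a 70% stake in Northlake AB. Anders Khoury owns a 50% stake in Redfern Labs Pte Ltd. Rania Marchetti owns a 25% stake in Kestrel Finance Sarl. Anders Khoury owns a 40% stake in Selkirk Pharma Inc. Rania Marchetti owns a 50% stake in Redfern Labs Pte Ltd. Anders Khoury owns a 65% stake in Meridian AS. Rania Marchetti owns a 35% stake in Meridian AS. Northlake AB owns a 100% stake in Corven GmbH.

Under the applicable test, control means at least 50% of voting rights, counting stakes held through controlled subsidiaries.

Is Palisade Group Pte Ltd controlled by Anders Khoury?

Anders holds 50% of Redfern, so Anders controls Redfern.
Anders holds 65% of Meridian, so Anders controls Meridian.
Anders and Redfern together hold 40% + 18% = 58% of Selkirk, so Anders controls Selkirk.
Neither Anders nor any entity Anders controls holds any voting interest in Palisade.
So Anders does not control Palisade.

No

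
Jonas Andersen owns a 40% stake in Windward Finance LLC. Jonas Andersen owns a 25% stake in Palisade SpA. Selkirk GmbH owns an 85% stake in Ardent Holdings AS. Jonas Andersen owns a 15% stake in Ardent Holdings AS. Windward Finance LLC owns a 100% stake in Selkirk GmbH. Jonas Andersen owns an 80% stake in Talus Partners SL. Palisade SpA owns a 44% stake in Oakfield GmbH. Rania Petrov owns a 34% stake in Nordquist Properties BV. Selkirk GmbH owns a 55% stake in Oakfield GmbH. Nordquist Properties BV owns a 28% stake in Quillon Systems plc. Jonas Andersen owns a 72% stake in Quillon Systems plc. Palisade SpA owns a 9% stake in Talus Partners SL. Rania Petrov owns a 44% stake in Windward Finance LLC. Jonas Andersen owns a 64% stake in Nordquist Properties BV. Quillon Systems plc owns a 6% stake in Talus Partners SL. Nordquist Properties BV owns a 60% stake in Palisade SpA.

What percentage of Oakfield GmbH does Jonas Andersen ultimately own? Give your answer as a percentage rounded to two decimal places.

49.90%

Jonas reaches Oakfield along 3 paths.
Via Nordquist → Palisade: 64% × 60% × 44% = 16.896%.
Via Palisade: 25% × 44% = 11%.
Via Windward → Selkirk: 40% × 100% × 55% = 22%.
Total: 16.896% + 11% + 22% = 49.896%.
Rounded: 49.90%.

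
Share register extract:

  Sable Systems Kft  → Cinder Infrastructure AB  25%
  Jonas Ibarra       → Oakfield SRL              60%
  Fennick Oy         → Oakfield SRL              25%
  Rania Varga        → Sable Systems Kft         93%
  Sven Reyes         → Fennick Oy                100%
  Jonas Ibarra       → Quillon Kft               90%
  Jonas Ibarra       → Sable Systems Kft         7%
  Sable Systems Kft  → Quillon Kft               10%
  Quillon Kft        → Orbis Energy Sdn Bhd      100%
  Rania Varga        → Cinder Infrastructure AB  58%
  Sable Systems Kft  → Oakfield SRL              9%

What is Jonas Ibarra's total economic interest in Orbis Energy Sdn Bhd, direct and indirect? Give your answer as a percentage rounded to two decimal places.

90.70%

Jonas reaches Orbis along 2 paths.
Via Quillon: 90% × 100% = 90%.
Via Sable → Quillon: 7% × 10% × 100% = 0.7%.
Total: 90% + 0.7% = 90.7%.
Rounded: 90.70%.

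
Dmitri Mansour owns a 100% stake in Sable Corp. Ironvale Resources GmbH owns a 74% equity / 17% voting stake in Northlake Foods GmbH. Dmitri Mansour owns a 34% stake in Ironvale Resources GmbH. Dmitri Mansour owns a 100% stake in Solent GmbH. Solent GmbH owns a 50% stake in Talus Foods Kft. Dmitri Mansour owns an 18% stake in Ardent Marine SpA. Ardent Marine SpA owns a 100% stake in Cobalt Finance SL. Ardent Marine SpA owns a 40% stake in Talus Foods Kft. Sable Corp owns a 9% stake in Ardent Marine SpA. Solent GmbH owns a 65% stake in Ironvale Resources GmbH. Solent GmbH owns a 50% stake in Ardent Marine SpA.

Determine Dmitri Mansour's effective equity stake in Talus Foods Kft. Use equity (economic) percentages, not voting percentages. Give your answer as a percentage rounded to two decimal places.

80.80%

Dmitri reaches Talus along 4 paths.
Via Solent → Ardent: 100% × 50% × 40% = 20%.
Via Sable → Ardent: 100% × 9% × 40% = 3.6%.
Via Ardent: 18% × 40% = 7.2%.
Via Solent: 100% × 50% = 50%.
Total: 20% + 3.6% + 7.2% + 50% = 80.8%.
Rounded: 80.80%.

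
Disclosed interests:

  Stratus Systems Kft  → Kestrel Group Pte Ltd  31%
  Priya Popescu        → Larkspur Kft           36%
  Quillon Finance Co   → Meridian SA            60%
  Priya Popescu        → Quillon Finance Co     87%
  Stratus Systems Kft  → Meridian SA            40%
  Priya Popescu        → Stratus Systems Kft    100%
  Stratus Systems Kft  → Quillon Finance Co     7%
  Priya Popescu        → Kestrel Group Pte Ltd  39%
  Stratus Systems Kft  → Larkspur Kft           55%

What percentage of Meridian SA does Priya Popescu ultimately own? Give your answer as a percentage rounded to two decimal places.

96.40%

Priya reaches Meridian along 3 paths.
Via Stratus → Quillon: 100% × 7% × 60% = 4.2%.
Via Quillon: 87% × 60% = 52.2%.
Via Stratus: 100% × 40% = 40%.
Total: 4.2% + 52.2% + 40% = 96.4%.
Rounded: 96.40%.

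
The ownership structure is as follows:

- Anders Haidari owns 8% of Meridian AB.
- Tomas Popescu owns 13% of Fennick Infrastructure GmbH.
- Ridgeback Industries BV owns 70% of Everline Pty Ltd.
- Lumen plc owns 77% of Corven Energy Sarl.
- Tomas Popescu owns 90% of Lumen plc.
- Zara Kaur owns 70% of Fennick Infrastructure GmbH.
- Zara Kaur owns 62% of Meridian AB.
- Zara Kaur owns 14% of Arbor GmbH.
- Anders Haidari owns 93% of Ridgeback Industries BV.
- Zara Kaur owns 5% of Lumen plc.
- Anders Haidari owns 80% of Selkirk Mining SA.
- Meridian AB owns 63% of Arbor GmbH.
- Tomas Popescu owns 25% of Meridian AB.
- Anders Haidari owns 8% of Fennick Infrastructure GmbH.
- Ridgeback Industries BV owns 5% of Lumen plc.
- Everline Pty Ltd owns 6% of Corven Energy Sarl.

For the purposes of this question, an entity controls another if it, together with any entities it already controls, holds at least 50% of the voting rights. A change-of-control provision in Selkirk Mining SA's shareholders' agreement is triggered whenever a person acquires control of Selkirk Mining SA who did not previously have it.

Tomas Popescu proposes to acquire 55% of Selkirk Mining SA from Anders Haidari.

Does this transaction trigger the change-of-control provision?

The purchase adds only to Tomas's holdings (Anders's stake shrinks), so Tomas is the only person who could newly come to control Selkirk.
Tomas holds 90% of Lumen, so Tomas controls Lumen.
Lumen holds 77% of Corven, so Tomas controls Corven.
Neither Tomas nor any entity Tomas controls holds any voting interest in Selkirk.
So before the transaction, Tomas does not control Selkirk.
After the purchase, Tomas holds 55% of Selkirk directly, and Anders's stake falls to 25%.
Tomas holds 55% of Selkirk, so Tomas controls Selkirk.
Tomas did not control Selkirk before and does after, so the clause is triggered.

Yes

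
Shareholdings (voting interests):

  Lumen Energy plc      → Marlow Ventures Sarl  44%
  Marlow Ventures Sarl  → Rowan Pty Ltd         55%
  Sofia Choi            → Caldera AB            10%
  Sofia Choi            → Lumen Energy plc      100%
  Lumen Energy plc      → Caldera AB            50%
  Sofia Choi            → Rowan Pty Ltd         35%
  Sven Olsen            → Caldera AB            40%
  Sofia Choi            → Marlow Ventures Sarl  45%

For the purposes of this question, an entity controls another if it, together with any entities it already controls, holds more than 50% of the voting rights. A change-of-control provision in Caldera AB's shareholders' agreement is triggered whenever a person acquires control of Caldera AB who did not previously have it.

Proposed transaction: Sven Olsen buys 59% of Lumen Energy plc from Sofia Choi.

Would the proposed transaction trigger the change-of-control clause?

Yes

The purchase adds only to Sven's holdings (Sofia's stake shrinks), so Sven is the only person who could newly come to control Caldera.
Sven's largest direct stake is 40% in Caldera, which does not meet the threshold, so Sven controls no company.
In Caldera, Sven's side holds only 40%, not > 50%.
So before the transaction, Sven does not control Caldera.
After the purchase, Sven holds 59% of Lumen directly, and Sofia's stake falls to 41%.
Sven holds 59% of Lumen, so Sven controls Lumen.
Sven and Lumen together hold 40% + 50% = 90% of Caldera, so Sven controls Caldera.
Sven did not control Caldera before and does after, so the clause is triggered.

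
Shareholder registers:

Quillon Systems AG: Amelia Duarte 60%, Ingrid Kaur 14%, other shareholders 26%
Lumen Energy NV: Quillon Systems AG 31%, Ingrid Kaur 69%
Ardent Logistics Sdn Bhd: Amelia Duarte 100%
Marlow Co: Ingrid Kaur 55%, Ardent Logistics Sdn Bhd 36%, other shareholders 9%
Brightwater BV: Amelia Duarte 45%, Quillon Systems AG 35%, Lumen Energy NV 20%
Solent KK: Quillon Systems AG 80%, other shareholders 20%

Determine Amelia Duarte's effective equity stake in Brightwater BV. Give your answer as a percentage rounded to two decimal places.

69.72%

Amelia reaches Brightwater along 3 paths.
Direct stake: 45% = 45%.
Via Quillon: 60% × 35% = 21%.
Via Quillon → Lumen: 60% × 31% × 20% = 3.72%.
Total: 45% + 21% + 3.72% = 69.72%.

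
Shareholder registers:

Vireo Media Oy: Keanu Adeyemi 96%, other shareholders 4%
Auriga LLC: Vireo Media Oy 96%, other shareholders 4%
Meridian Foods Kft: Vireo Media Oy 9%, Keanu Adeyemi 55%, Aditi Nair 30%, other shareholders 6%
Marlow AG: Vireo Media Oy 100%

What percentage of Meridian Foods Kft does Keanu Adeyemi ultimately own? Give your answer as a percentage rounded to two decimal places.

Keanu reaches Meridian along 2 paths.
Via Vireo: 96% × 9% = 8.64%.
Direct stake: 55% = 55%.
Total: 8.64% + 55% = 63.64%.

63.64%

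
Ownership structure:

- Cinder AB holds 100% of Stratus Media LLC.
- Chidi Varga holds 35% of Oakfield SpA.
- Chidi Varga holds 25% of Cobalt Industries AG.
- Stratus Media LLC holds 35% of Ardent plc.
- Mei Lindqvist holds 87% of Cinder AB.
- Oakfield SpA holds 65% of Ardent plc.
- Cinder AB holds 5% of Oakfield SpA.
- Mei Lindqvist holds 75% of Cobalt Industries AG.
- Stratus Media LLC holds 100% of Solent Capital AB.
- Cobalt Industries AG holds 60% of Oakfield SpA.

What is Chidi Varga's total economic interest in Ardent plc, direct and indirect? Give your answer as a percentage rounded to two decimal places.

Chidi reaches Ardent along 2 paths.
Via Cobalt → Oakfield: 25% × 60% × 65% = 9.75%.
Via Oakfield: 35% × 65% = 22.75%.
Total: 9.75% + 22.75% = 32.5%.
Rounded: 32.50%.

32.50%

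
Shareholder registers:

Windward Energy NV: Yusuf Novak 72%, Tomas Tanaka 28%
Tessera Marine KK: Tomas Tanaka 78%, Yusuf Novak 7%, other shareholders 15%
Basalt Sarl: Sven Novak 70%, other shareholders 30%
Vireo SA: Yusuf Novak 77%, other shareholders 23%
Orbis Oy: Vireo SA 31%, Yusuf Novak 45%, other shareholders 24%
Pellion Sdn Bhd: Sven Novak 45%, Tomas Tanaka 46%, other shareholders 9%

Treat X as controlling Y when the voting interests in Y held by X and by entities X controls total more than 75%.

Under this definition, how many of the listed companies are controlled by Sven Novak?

0

Sven's largest direct stake is 70% in Basalt, which does not meet the threshold.
Sven controls 0 companies.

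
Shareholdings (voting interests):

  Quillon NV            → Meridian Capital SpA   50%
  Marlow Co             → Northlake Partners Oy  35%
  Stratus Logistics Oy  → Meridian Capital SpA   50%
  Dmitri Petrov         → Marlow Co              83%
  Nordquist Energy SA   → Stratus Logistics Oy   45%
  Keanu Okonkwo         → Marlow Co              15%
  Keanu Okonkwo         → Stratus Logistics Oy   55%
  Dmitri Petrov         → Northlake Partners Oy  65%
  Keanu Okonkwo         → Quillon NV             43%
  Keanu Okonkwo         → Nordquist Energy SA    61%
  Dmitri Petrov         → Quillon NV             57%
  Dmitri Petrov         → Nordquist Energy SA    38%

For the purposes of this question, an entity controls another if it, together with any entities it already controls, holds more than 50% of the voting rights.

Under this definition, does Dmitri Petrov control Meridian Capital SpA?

Dmitri holds 57% of Quillon, so Dmitri controls Quillon.
Dmitri holds 83% of Marlow, so Dmitri controls Marlow.
Marlow and Dmitri together hold 35% + 65% = 100% of Northlake, so Dmitri controls Northlake.
In Meridian, Dmitri's side holds only 50%, not > 50%.
So Dmitri does not control Meridian.

No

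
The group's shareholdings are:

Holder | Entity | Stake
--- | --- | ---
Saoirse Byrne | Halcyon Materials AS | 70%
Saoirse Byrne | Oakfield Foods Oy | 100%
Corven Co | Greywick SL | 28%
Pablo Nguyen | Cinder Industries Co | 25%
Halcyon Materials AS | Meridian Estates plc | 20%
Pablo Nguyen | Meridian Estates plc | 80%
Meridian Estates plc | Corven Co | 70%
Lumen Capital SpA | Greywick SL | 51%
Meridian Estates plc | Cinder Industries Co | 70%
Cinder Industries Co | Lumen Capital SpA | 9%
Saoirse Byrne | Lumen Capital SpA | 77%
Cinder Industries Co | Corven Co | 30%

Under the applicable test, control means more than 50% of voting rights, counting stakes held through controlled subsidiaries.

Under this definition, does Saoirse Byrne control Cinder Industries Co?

No

Saoirse holds 70% of Halcyon, so Saoirse controls Halcyon.
Saoirse holds 77% of Lumen, so Saoirse controls Lumen.
Saoirse holds 100% of Oakfield, so Saoirse controls Oakfield.
Lumen holds 51% of Greywick, so Saoirse controls Greywick.
Neither Saoirse nor any entity Saoirse controls holds any voting interest in Cinder.
So Saoirse does not control Cinder.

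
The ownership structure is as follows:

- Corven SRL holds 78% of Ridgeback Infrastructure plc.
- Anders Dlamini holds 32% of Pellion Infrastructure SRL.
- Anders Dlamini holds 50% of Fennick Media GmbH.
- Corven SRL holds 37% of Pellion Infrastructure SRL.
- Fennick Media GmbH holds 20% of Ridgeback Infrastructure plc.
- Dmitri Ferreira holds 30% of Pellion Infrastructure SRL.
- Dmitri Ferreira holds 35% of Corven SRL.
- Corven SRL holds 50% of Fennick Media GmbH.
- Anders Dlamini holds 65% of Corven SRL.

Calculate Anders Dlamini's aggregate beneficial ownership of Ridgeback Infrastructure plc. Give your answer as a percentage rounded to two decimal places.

67.20%

Anders reaches Ridgeback along 3 paths.
Via Fennick: 50% × 20% = 10%.
Via Corven → Fennick: 65% × 50% × 20% = 6.5%.
Via Corven: 65% × 78% = 50.7%.
Total: 10% + 6.5% + 50.7% = 67.2%.
Rounded: 67.20%.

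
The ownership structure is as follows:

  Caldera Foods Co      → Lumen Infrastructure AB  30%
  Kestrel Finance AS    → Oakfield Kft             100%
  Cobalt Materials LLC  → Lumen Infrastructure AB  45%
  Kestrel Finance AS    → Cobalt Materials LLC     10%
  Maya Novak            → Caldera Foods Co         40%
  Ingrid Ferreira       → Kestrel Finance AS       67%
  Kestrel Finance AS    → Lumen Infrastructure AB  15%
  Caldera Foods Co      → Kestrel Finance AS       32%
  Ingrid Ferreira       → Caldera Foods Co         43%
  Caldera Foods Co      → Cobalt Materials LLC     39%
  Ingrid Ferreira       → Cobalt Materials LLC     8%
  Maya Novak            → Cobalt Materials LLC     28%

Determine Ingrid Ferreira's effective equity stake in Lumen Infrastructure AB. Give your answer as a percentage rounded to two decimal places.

39.79%

Ingrid reaches Lumen along 7 paths.
Via Caldera → Cobalt: 43% × 39% × 45% = 7.5465%.
Via Caldera → Kestrel → Cobalt: 43% × 32% × 10% × 45% = 0.6192%.
Via Kestrel → Cobalt: 67% × 10% × 45% = 3.015%.
Via Cobalt: 8% × 45% = 3.6%.
Via Caldera → Kestrel: 43% × 32% × 15% = 2.064%.
Via Kestrel: 67% × 15% = 10.05%.
Via Caldera: 43% × 30% = 12.9%.
Total: 7.5465% + 0.6192% + 3.015% + 3.6% + 2.064% + 10.05% + 12.9% = 39.7947%.
Rounded: 39.79%.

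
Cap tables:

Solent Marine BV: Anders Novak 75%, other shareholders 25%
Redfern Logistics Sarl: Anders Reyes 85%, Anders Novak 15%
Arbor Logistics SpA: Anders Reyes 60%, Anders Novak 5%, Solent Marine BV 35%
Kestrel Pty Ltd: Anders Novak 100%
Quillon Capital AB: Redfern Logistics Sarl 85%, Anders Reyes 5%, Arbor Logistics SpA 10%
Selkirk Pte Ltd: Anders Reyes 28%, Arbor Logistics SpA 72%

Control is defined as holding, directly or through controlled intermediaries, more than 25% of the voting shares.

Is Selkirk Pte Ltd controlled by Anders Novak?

Anders Novak holds 75% of Solent, so Anders Novak controls Solent.
Anders Novak and Solent together hold 5% + 35% = 40% of Arbor, so Anders Novak controls Arbor.
Arbor holds 72% of Selkirk, so Anders Novak controls Selkirk.

Yes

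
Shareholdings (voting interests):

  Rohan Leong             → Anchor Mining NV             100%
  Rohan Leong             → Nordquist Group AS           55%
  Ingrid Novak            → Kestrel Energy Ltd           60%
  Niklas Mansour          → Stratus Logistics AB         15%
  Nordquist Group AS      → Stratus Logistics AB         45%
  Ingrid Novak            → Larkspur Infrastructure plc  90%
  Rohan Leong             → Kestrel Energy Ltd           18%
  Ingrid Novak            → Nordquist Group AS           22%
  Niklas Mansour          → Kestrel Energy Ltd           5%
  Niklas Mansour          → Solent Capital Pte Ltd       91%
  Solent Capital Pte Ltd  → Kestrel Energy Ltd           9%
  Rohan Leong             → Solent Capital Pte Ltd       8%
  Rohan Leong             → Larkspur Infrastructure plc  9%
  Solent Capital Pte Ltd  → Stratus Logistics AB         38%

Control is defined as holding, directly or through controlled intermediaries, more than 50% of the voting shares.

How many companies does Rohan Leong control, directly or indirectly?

Rohan holds 55% of Nordquist, so Rohan controls Nordquist.
Rohan holds 100% of Anchor, so Rohan controls Anchor.
No other company's threshold is met.
Rohan controls 2 companies.

2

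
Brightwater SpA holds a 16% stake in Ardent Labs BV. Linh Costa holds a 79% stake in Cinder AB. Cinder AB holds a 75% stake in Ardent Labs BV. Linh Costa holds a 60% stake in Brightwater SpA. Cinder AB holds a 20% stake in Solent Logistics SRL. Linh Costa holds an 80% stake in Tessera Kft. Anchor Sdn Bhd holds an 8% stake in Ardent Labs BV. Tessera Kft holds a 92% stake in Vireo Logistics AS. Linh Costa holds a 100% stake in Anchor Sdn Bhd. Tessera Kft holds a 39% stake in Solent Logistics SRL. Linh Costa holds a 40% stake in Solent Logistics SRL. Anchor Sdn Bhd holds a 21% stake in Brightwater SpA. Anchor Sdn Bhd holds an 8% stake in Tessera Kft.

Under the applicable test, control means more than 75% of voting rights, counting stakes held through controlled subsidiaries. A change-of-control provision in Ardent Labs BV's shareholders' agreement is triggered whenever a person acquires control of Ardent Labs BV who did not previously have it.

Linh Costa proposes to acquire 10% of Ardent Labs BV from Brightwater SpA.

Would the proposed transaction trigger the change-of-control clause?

The purchase adds only to Linh's holdings (Brightwater's stake shrinks), so Linh is the only person who could newly come to control Ardent.
Linh holds 100% of Anchor, so Linh controls Anchor.
Linh and Anchor together hold 60% + 21% = 81% of Brightwater, so Linh controls Brightwater.
Linh holds 79% of Cinder, so Linh controls Cinder.
Anchor and Brightwater and Cinder together hold 8% + 16% + 75% = 99% of Ardent, so Linh controls Ardent.
So Linh already controls Ardent before the transaction.
After the purchase, Linh holds 10% of Ardent directly, and Brightwater's stake falls to 6%.
Linh controlled Ardent already, so this is not a new person acquiring control; every other person's position is unchanged or reduced.
No new person acquires control, so the clause is not triggered.

No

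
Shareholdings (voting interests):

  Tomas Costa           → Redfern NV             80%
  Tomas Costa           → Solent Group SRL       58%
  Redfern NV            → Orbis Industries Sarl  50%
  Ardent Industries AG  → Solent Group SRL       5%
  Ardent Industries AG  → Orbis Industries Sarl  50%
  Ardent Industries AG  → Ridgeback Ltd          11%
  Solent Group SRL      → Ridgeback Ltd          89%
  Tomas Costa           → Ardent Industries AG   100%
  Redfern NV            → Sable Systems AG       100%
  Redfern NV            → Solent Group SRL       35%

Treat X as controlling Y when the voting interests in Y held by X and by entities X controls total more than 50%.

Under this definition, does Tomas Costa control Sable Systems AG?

Yes

Tomas holds 80% of Redfern, so Tomas controls Redfern.
Redfern holds 100% of Sable, so Tomas controls Sable.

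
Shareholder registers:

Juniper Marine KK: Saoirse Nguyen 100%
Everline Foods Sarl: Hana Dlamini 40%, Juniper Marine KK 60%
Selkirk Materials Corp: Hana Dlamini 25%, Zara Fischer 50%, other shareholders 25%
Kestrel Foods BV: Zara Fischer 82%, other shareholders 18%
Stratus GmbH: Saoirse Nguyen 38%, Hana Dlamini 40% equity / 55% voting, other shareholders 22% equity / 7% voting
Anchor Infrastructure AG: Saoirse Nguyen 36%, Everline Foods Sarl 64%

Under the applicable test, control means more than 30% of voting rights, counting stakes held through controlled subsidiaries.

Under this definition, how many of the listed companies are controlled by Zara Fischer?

Zara holds 50% of Selkirk, so Zara controls Selkirk.
Zara holds 82% of Kestrel, so Zara controls Kestrel.
No other company's threshold is met.
Zara controls 2 companies.

2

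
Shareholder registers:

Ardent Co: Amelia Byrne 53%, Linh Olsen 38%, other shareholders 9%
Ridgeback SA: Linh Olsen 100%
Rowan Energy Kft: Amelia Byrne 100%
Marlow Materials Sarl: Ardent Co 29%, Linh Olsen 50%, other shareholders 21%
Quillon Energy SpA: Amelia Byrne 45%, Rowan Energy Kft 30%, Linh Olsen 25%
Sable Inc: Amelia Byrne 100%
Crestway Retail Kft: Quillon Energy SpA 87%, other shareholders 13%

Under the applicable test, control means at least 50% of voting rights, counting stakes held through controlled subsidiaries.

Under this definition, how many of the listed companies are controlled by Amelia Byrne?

Amelia holds 53% of Ardent, so Amelia controls Ardent.
Amelia holds 100% of Rowan, so Amelia controls Rowan.
Amelia and Rowan together hold 45% + 30% = 75% of Quillon, so Amelia controls Quillon.
Amelia holds 100% of Sable, so Amelia controls Sable.
Quillon holds 87% of Crestway, so Amelia controls Crestway.
No other company's threshold is met.
Amelia controls 5 companies.

5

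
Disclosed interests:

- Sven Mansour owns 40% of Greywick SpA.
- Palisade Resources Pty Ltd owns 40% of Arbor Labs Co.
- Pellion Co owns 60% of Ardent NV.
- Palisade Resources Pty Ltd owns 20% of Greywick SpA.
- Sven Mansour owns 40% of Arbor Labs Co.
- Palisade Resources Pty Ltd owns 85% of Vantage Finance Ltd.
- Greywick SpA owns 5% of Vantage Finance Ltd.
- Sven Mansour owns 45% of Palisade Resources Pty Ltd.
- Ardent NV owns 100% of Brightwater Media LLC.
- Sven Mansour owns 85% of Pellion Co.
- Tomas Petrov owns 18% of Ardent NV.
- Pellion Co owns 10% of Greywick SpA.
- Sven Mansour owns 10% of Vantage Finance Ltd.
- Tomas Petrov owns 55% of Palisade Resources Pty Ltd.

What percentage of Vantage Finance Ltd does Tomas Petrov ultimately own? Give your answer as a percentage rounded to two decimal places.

47.30%

Tomas reaches Vantage along 2 paths.
Via Palisade → Greywick: 55% × 20% × 5% = 0.55%.
Via Palisade: 55% × 85% = 46.75%.
Total: 0.55% + 46.75% = 47.3%.
Rounded: 47.30%.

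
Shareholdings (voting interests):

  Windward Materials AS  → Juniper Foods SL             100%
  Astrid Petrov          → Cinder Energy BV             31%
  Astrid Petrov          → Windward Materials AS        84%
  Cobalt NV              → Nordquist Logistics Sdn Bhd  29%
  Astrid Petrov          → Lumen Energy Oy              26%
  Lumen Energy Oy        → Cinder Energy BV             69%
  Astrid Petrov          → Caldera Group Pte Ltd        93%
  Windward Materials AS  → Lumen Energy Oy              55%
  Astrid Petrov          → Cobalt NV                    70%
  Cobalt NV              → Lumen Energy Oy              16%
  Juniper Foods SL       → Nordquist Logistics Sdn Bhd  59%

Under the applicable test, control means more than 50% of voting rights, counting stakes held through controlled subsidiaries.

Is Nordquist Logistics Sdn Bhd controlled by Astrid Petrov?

Astrid holds 84% of Windward, so Astrid controls Windward.
Windward holds 100% of Juniper, so Astrid controls Juniper.
Astrid holds 70% of Cobalt, so Astrid controls Cobalt.
Juniper and Cobalt together hold 59% + 29% = 88% of Nordquist, so Astrid controls Nordquist.

Yes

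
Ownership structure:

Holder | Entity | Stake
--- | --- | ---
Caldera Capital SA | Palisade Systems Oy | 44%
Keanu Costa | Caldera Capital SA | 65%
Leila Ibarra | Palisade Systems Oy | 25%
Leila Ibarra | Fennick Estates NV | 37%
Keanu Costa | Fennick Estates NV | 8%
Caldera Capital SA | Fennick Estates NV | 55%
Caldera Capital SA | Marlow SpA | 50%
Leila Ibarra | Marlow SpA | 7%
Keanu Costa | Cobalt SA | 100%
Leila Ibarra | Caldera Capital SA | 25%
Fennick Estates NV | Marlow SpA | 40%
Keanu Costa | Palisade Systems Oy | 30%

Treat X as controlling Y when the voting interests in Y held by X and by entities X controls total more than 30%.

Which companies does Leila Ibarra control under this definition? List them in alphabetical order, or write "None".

Leila holds 37% of Fennick, so Leila controls Fennick.
Fennick and Leila together hold 40% + 7% = 47% of Marlow, so Leila controls Marlow.
No other company's threshold is met.

Fennick Estates NV, Marlow SpA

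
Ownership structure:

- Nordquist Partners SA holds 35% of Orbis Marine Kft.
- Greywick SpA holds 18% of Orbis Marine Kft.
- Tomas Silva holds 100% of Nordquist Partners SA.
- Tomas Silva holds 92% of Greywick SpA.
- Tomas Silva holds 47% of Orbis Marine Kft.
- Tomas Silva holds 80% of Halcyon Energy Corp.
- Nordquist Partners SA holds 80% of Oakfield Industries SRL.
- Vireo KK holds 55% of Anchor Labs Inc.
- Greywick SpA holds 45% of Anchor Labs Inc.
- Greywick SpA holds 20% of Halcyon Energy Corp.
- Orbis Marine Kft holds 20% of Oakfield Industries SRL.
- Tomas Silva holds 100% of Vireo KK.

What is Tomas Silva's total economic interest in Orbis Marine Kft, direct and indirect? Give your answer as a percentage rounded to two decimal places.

Tomas reaches Orbis along 3 paths.
Via Greywick: 92% × 18% = 16.56%.
Via Nordquist: 100% × 35% = 35%.
Direct stake: 47% = 47%.
Total: 16.56% + 35% + 47% = 98.56%.

98.56%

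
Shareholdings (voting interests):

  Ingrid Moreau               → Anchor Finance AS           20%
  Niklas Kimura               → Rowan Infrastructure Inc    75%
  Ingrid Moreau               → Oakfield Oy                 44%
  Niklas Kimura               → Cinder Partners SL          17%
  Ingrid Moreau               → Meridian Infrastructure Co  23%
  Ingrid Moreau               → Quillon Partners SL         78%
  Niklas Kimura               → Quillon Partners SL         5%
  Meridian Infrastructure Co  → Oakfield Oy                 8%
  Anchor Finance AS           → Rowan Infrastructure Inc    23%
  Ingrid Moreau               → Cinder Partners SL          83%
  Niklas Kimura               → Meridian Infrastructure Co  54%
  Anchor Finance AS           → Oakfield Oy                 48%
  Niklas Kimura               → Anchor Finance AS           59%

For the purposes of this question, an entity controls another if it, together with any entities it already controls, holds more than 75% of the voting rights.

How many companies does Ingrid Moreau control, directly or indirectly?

2

Ingrid holds 78% of Quillon, so Ingrid controls Quillon.
Ingrid holds 83% of Cinder, so Ingrid controls Cinder.
No other company's threshold is met.
Ingrid controls 2 companies.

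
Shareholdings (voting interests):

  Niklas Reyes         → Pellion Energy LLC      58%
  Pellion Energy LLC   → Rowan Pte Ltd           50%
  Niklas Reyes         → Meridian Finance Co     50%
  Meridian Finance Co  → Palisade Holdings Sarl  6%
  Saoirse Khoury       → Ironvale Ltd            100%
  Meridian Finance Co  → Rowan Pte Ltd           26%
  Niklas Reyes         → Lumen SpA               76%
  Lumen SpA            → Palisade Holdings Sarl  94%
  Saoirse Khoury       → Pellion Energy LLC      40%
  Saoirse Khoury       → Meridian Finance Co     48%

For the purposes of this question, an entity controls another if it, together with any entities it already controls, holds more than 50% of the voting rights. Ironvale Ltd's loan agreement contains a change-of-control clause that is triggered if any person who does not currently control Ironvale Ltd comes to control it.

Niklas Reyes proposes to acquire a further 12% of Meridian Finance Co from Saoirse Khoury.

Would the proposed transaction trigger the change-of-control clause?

The purchase adds only to Niklas's holdings (Saoirse's stake shrinks), so Niklas is the only person who could newly come to control Ironvale.
Niklas holds 76% of Lumen, so Niklas controls Lumen.
Niklas holds 58% of Pellion, so Niklas controls Pellion.
Lumen holds 94% of Palisade, so Niklas controls Palisade.
Neither Niklas nor any entity Niklas controls holds any voting interest in Ironvale.
So before the transaction, Niklas does not control Ironvale.
After the purchase, Niklas's direct stake in Meridian rises to 50% + 12% = 62%, and Saoirse's stake falls to 36%.
Niklas holds 62% of Meridian, so Niklas controls Meridian.
Meridian and Lumen together hold 6% + 94% = 100% of Palisade, so Niklas controls Palisade.
Meridian and Pellion together hold 26% + 50% = 76% of Rowan, so Niklas controls Rowan.
After the transaction, neither Niklas nor any entity Niklas controls holds a voting interest in Ironvale, so Niklas still does not control it.
No new person acquires control, so the clause is not triggered.

No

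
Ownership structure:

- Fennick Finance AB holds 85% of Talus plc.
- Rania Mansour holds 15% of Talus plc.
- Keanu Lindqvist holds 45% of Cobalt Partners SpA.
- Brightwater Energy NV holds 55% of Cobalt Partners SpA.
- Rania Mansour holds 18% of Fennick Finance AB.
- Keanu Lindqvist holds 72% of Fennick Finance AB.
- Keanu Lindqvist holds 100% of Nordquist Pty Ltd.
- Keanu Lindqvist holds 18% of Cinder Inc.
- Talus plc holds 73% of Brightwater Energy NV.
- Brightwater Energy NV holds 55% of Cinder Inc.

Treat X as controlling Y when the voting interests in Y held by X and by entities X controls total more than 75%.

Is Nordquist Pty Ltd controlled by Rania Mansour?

No

Rania's largest direct stake is 18% in Fennick, which does not meet the threshold, so Rania controls no company.
Neither Rania nor any entity Rania controls holds any voting interest in Nordquist.
So Rania does not control Nordquist.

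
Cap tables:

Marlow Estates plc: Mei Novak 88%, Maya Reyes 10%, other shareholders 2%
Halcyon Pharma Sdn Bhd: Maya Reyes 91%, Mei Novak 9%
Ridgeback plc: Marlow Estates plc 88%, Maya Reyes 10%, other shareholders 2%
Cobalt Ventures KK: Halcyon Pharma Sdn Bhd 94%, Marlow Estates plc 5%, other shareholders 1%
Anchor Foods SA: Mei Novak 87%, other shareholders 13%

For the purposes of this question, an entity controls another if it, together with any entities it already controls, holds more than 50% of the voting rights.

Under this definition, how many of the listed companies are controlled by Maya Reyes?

Maya holds 91% of Halcyon, so Maya controls Halcyon.
Halcyon holds 94% of Cobalt, so Maya controls Cobalt.
No other company's threshold is met.
Maya controls 2 companies.

2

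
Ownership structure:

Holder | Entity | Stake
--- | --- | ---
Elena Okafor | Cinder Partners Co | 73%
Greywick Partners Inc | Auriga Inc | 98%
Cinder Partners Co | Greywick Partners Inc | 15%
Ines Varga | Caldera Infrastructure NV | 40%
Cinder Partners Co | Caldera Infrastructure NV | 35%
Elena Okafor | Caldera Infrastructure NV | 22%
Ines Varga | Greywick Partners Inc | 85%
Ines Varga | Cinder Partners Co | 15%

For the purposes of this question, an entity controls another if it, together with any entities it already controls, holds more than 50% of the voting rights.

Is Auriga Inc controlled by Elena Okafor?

Elena holds 73% of Cinder, so Elena controls Cinder.
Cinder and Elena together hold 35% + 22% = 57% of Caldera, so Elena controls Caldera.
Neither Elena nor any entity Elena controls holds any voting interest in Auriga.
So Elena does not control Auriga.

No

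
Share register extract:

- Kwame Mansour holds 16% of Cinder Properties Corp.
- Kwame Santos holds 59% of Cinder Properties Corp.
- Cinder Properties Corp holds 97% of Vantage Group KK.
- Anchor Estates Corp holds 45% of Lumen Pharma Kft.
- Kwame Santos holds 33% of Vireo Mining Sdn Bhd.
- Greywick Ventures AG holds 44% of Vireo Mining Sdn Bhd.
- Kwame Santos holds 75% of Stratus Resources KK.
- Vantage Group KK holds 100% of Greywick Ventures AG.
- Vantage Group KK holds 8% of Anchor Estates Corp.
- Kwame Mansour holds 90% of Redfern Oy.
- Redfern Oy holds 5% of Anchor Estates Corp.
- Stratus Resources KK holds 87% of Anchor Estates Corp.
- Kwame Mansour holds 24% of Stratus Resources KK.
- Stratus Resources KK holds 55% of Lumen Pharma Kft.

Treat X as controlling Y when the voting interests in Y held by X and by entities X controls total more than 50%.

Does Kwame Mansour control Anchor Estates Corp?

No

Kwame Mansour holds 90% of Redfern, so Kwame Mansour controls Redfern.
In Anchor, Kwame Mansour's side holds only 5%, not > 50%.
So Kwame Mansour does not control Anchor.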